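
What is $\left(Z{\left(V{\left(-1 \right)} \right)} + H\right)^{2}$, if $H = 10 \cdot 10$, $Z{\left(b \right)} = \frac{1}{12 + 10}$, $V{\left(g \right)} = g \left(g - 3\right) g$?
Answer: $\frac{4844401}{484} \approx 10009.0$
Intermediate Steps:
$V{\left(g \right)} = g^{2} \left(-3 + g\right)$ ($V{\left(g \right)} = g \left(-3 + g\right) g = g^{2} \left(-3 + g\right)$)
$Z{\left(b \right)} = \frac{1}{22}$
$H = 100$
$\left(Z{\left(V{\left(-1 \right)} \right)} + H\right)^{2} = \left(\frac{1}{22} + 100\right)^{2} = \left(\frac{2201}{22}\right)^{2} = \frac{4844401}{484}$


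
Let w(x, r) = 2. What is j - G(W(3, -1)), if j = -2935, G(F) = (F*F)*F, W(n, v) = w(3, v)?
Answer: -2943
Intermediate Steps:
W(n, v) = 2
G(F) = F³ (G(F) = F²*F = F³)
j - G(W(3, -1)) = -2935 - 1*2³ = -2935 - 1*8 = -2935 - 8 = -2943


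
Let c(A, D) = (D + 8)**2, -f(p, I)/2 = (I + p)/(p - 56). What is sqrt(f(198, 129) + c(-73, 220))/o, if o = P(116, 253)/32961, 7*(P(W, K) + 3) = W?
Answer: 230727*sqrt(262028127)/6745 ≈ 5.5372e+5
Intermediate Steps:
f(p, I) = -2*(I + p)/(-56 + p) (f(p, I) = -2*(I + p)/(p - 56) = -2*(I + p)/(-56 + p))
c(A, D) = (8 + D)**2
P(W, K) = -3 + W/7
o = 95/230727 (o = (-3 + (1/7)*116)/32961 = (-3 + 116/7)*(1/32961) = (95/7)*(1/32961) = 95/230727 ≈ 0.00041174)
sqrt(f(198, 129) + c(-73, 220))/o = sqrt(2*(-1*129 - 1*198)/(-56 + 198) + (8 + 220)**2)/(95/230727) = sqrt(2*(-129 - 198)/142 + 228**2)*(230727/95) = sqrt(2*(1/142)*(-327) + 51984)*(230727/95) = sqrt(-327/71 + 51984)*(230727/95) = sqrt(3690537/71)*(230727/95) = (sqrt(262028127)/71)*(230727/95) = 230727*sqrt(262028127)/6745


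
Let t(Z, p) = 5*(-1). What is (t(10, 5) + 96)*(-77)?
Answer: -7007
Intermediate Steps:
t(Z, p) = -5
(t(10, 5) + 96)*(-77) = (-5 + 96)*(-77) = 91*(-77) = -7007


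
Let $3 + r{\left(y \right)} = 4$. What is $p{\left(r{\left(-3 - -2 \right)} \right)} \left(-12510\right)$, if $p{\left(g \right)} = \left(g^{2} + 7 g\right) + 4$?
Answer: $-150120$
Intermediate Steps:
$r{\left(y \right)} = 1$ ($r{\left(y \right)} = -3 + 4 = 1$)
$p{\left(g \right)} = 4 + g^{2} + 7 g$
$p{\left(r{\left(-3 - -2 \right)} \right)} \left(-12510\right) = \left(4 + 1^{2} + 7 \cdot 1\right) \left(-12510\right) = \left(4 + 1 + 7\right) \left(-12510\right) = 12 \left(-12510\right) = -150120$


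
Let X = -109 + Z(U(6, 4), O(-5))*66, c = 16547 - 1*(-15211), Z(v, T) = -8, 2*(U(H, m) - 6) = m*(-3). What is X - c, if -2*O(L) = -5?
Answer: -32395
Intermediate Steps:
O(L) = 5/2 (O(L) = -½*(-5) = 5/2)
U(H, m) = 6 - 3*m/2 (U(H, m) = 6 + (m*(-3))/2 = 6 + (-3*m)/2 = 6 - 3*m/2)
c = 31758 (c = 16547 + 15211 = 31758)
X = -637 (X = -109 - 8*66 = -109 - 528 = -637)
X - c = -637 - 1*31758 = -637 - 31758 = -32395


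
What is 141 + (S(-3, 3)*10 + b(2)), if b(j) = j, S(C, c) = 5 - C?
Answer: 223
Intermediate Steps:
141 + (S(-3, 3)*10 + b(2)) = 141 + ((5 - 1*(-3))*10 + 2) = 141 + ((5 + 3)*10 + 2) = 141 + (8*10 + 2) = 141 + (80 + 2) = 141 + 82 = 223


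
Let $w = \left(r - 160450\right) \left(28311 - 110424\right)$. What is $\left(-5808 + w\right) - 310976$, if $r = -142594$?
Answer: $24883535188$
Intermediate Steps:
$w = 24883851972$ ($w = \left(-142594 - 160450\right) \left(28311 - 110424\right) = \left(-303044\right) \left(-82113\right) = 24883851972$)
$\left(-5808 + w\right) - 310976 = \left(-5808 + 24883851972\right) - 310976 = 24883846164 - 310976 = 24883535188$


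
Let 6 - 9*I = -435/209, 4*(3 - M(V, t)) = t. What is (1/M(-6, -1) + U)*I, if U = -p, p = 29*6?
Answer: -1271254/8151 ≈ -155.96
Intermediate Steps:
p = 174
M(V, t) = 3 - t/4
I = 563/627 (I = ⅔ - (-145)/(3*209) = ⅔ - ⅑*(-435/209) = ⅔ + 145/627 = 563/627 ≈ 0.89793)
U = -174 (U = -1*174 = -174)
(1/M(-6, -1) + U)*I = (1/(3 - ¼*(-1)) - 174)*(563/627) = (1/(3 + ¼) - 174)*(563/627) = (1/(13/4) - 174)*(563/627) = (4/13 - 174)*(563/627) = -2258/13*563/627 = -1271254/8151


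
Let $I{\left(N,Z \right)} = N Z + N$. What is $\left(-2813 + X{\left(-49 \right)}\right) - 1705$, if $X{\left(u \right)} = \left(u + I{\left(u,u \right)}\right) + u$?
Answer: $-2264$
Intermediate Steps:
$I{\left(N,Z \right)} = N + N Z$
$X{\left(u \right)} = 2 u + u \left(1 + u\right)$ ($X{\left(u \right)} = \left(u + u \left(1 + u\right)\right) + u = 2 u + u \left(1 + u\right)$)
$\left(-2813 + X{\left(-49 \right)}\right) - 1705 = \left(-2813 - 49 \left(3 - 49\right)\right) - 1705 = \left(-2813 - -2254\right) - 1705 = \left(-2813 + 2254\right) - 1705 = -559 - 1705 = -2264$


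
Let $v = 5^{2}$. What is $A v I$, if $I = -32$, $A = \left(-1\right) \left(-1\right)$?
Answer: $-800$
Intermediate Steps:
$A = 1$
$v = 25$
$A v I = 1 \cdot 25 \left(-32\right) = 25 \left(-32\right) = -800$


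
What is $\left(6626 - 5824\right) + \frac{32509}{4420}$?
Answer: $\frac{3577349}{4420} \approx 809.35$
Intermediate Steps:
$\left(6626 - 5824\right) + \frac{32509}{4420} = 802 + 32509 \cdot \frac{1}{4420} = 802 + \frac{32509}{4420} = \frac{3577349}{4420}$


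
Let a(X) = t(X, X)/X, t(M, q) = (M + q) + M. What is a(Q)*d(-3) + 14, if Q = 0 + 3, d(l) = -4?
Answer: 2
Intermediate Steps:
t(M, q) = q + 2*M
Q = 3
a(X) = 3 (a(X) = (X + 2*X)/X = (3*X)/X = 3)
a(Q)*d(-3) + 14 = 3*(-4) + 14 = -12 + 14 = 2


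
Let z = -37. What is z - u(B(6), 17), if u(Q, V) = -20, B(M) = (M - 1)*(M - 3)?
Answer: -17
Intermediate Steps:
B(M) = (-1 + M)*(-3 + M)
z - u(B(6), 17) = -37 - 1*(-20) = -37 + 20 = -17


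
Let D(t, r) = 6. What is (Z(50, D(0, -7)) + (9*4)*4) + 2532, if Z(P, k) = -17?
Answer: 2659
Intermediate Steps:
(Z(50, D(0, -7)) + (9*4)*4) + 2532 = (-17 + (9*4)*4) + 2532 = (-17 + 36*4) + 2532 = (-17 + 144) + 2532 = 127 + 2532 = 2659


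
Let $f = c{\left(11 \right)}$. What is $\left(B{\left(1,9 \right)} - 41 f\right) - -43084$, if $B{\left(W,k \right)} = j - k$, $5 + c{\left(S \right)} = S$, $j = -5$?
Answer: $42824$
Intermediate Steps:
$c{\left(S \right)} = -5 + S$
$B{\left(W,k \right)} = -5 - k$
$f = 6$ ($f = -5 + 11 = 6$)
$\left(B{\left(1,9 \right)} - 41 f\right) - -43084 = \left(\left(-5 - 9\right) - 246\right) - -43084 = \left(\left(-5 - 9\right) - 246\right) + 43084 = \left(-14 - 246\right) + 43084 = -260 + 43084 = 42824$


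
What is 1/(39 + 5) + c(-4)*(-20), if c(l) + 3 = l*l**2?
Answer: 58961/44 ≈ 1340.0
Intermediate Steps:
c(l) = -3 + l**3 (c(l) = -3 + l*l**2 = -3 + l**3)
1/(39 + 5) + c(-4)*(-20) = 1/(39 + 5) + (-3 + (-4)**3)*(-20) = 1/44 + (-3 - 64)*(-20) = 1/44 - 67*(-20) = 1/44 + 1340 = 58961/44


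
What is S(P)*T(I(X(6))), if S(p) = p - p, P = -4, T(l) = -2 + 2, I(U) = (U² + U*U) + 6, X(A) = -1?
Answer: 0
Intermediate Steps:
I(U) = 6 + 2*U² (I(U) = (U² + U²) + 6 = 2*U² + 6 = 6 + 2*U²)
T(l) = 0
S(p) = 0
S(P)*T(I(X(6))) = 0*0 = 0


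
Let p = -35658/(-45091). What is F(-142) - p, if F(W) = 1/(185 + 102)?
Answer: -10188755/12941117 ≈ -0.78732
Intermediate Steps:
F(W) = 1/287
p = 35658/45091 (p = -35658*(-1/45091) = 35658/45091 ≈ 0.79080)
F(-142) - p = 1/287 - 1*35658/45091 = 1/287 - 35658/45091 = -10188755/12941117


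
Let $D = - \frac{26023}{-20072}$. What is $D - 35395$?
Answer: $- \frac{710422417}{20072} \approx -35394.0$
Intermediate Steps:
$D = \frac{26023}{20072}$ ($D = \left(-26023\right) \left(- \frac{1}{20072}\right) = \frac{26023}{20072} \approx 1.2965$)
$D - 35395 = \frac{26023}{20072} - 35395 = - \frac{710422417}{20072}$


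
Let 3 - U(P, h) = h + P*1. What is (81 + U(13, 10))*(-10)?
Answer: -610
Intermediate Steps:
U(P, h) = 3 - P - h (U(P, h) = 3 - (h + P*1) = 3 - (h + P) = 3 - (P + h) = 3 + (-P - h) = 3 - P - h)
(81 + U(13, 10))*(-10) = (81 + (3 - 1*13 - 1*10))*(-10) = (81 + (3 - 13 - 10))*(-10) = (81 - 20)*(-10) = 61*(-10) = -610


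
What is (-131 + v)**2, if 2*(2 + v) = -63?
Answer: 108241/4 ≈ 27060.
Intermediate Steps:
v = -67/2 (v = -2 + (1/2)*(-63) = -2 - 63/2 = -67/2 ≈ -33.500)
(-131 + v)**2 = (-131 - 67/2)**2 = (-329/2)**2 = 108241/4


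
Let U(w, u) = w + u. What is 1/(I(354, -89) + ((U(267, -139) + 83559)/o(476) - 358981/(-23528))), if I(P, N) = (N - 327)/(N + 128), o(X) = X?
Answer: 494088/89135435 ≈ 0.0055431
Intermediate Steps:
U(w, u) = u + w
I(P, N) = (-327 + N)/(128 + N)
1/(I(354, -89) + ((U(267, -139) + 83559)/o(476) - 358981/(-23528))) = 1/((-327 - 89)/(128 - 89) + (((-139 + 267) + 83559)/476 - 358981/(-23528))) = 1/(-416/39 + ((128 + 83559)*(1/476) - 358981*(-1/23528))) = 1/((1/39)*(-416) + (83687*(1/476) + 358981/23528)) = 1/(-32/3 + (83687/476 + 358981/23528)) = 1/(-32/3 + 31468569/164696) = 1/(89135435/494088) = 494088/89135435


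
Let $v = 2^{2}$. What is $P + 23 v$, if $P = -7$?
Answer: $85$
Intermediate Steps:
$v = 4$
$P + 23 v = -7 + 23 \cdot 4 = -7 + 92 = 85$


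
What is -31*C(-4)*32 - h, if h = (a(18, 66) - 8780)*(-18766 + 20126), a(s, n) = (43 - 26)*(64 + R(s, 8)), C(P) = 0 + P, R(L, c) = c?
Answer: 10280128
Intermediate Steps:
C(P) = P
a(s, n) = 1224 (a(s, n) = (43 - 26)*(64 + 8) = 17*72 = 1224)
h = -10276160 (h = (1224 - 8780)*(-18766 + 20126) = -7556*1360 = -10276160)
-31*C(-4)*32 - h = -31*(-4)*32 - 1*(-10276160) = 124*32 + 10276160 = 3968 + 10276160 = 10280128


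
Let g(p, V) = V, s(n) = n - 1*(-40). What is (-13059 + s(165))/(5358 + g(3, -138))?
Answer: -6427/2610 ≈ -2.4625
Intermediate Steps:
s(n) = 40 + n (s(n) = n + 40 = 40 + n)
(-13059 + s(165))/(5358 + g(3, -138)) = (-13059 + (40 + 165))/(5358 - 138) = (-13059 + 205)/5220 = -12854*1/5220 = -6427/2610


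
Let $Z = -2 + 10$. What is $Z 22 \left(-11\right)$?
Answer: $-1936$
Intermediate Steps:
$Z = 8$
$Z 22 \left(-11\right) = 8 \cdot 22 \left(-11\right) = 176 \left(-11\right) = -1936$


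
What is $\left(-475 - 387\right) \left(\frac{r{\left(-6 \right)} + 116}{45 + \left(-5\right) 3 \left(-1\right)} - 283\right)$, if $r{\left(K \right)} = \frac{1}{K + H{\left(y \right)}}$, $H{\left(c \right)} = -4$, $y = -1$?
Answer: $\frac{72684271}{300} \approx 2.4228 \cdot 10^{5}$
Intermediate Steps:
$r{\left(K \right)} = \frac{1}{-4 + K}$ ($r{\left(K \right)} = \frac{1}{K - 4} = \frac{1}{-4 + K}$)
$\left(-475 - 387\right) \left(\frac{r{\left(-6 \right)} + 116}{45 + \left(-5\right) 3 \left(-1\right)} - 283\right) = \left(-475 - 387\right) \left(\frac{\frac{1}{-4 - 6} + 116}{45 + \left(-5\right) 3 \left(-1\right)} - 283\right) = - 862 \left(\frac{\frac{1}{-10} + 116}{45 - -15} - 283\right) = - 862 \left(\frac{- \frac{1}{10} + 116}{45 + 15} - 283\right) = - 862 \left(\frac{1159}{10 \cdot 60} - 283\right) = - 862 \left(\frac{1159}{10} \cdot \frac{1}{60} - 283\right) = - 862 \left(\frac{1159}{600} - 283\right) = \left(-862\right) \left(- \frac{168641}{600}\right) = \frac{72684271}{300}$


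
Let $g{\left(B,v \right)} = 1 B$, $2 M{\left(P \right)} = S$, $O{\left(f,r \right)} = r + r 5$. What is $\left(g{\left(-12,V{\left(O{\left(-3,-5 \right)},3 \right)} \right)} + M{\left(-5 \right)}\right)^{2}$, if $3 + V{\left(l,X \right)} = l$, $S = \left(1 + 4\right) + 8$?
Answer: $\frac{121}{4} \approx 30.25$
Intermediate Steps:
$O{\left(f,r \right)} = 6 r$ ($O{\left(f,r \right)} = r + 5 r = 6 r$)
$S = 13$ ($S = 5 + 8 = 13$)
$V{\left(l,X \right)} = -3 + l$
$M{\left(P \right)} = \frac{13}{2}$ ($M{\left(P \right)} = \frac{1}{2} \cdot 13 = \frac{13}{2}$)
$g{\left(B,v \right)} = B$
$\left(g{\left(-12,V{\left(O{\left(-3,-5 \right)},3 \right)} \right)} + M{\left(-5 \right)}\right)^{2} = \left(-12 + \frac{13}{2}\right)^{2} = \left(- \frac{11}{2}\right)^{2} = \frac{121}{4}$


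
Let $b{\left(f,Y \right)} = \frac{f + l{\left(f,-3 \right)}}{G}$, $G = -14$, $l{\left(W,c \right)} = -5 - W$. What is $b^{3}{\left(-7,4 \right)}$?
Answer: $\frac{125}{2744} \approx 0.045554$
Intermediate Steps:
$b{\left(f,Y \right)} = \frac{5}{14}$ ($b{\left(f,Y \right)} = \frac{f - \left(5 + f\right)}{-14} = \left(-5\right) \left(- \frac{1}{14}\right) = \frac{5}{14}$)
$b^{3}{\left(-7,4 \right)} = \left(\frac{5}{14}\right)^{3} = \frac{125}{2744}$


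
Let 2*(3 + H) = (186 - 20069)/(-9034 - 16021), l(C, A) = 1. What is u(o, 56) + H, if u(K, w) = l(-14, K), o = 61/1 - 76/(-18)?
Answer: -80337/50110 ≈ -1.6032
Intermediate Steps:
o = 587/9 (o = 61*1 - 76*(-1/18) = 61 + 38/9 = 587/9 ≈ 65.222)
u(K, w) = 1
H = -130447/50110 (H = -3 + ((186 - 20069)/(-9034 - 16021))/2 = -3 + (-19883/(-25055))/2 = -3 + (-19883*(-1/25055))/2 = -3 + (½)*(19883/25055) = -3 + 19883/50110 = -130447/50110 ≈ -2.6032)
u(o, 56) + H = 1 - 130447/50110 = -80337/50110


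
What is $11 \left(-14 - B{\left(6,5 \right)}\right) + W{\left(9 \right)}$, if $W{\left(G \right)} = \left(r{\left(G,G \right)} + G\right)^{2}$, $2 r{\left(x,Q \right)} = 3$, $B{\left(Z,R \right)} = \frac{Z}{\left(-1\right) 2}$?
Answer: $- \frac{43}{4} \approx -10.75$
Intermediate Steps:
$B{\left(Z,R \right)} = - \frac{Z}{2}$ ($B{\left(Z,R \right)} = \frac{Z}{-2} = Z \left(- \frac{1}{2}\right) = - \frac{Z}{2}$)
$r{\left(x,Q \right)} = \frac{3}{2}$ ($r{\left(x,Q \right)} = \frac{1}{2} \cdot 3 = \frac{3}{2}$)
$W{\left(G \right)} = \left(\frac{3}{2} + G\right)^{2}$
$11 \left(-14 - B{\left(6,5 \right)}\right) + W{\left(9 \right)} = 11 \left(-14 - \left(- \frac{1}{2}\right) 6\right) + \frac{\left(3 + 2 \cdot 9\right)^{2}}{4} = 11 \left(-14 - -3\right) + \frac{\left(3 + 18\right)^{2}}{4} = 11 \left(-14 + 3\right) + \frac{21^{2}}{4} = 11 \left(-11\right) + \frac{1}{4} \cdot 441 = -121 + \frac{441}{4} = - \frac{43}{4}$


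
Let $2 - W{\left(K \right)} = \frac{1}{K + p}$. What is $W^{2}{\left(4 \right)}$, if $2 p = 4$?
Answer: $\frac{121}{36} \approx 3.3611$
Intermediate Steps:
$p = 2$ ($p = \frac{1}{2} \cdot 4 = 2$)
$W{\left(K \right)} = 2 - \frac{1}{2 + K}$ ($W{\left(K \right)} = 2 - \frac{1}{K + 2} = 2 - \frac{1}{2 + K}$)
$W^{2}{\left(4 \right)} = \left(\frac{3 + 2 \cdot 4}{2 + 4}\right)^{2} = \left(\frac{3 + 8}{6}\right)^{2} = \left(\frac{1}{6} \cdot 11\right)^{2} = \left(\frac{11}{6}\right)^{2} = \frac{121}{36}$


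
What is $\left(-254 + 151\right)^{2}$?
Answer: $10609$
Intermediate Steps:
$\left(-254 + 151\right)^{2} = \left(-103\right)^{2} = 10609$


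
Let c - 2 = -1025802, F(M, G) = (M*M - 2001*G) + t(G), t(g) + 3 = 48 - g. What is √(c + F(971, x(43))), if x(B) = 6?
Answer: I*√94926 ≈ 308.1*I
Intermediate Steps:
t(g) = 45 - g (t(g) = -3 + (48 - g) = 45 - g)
F(M, G) = 45 + M² - 2002*G (F(M, G) = (M*M - 2001*G) + (45 - G) = (M² - 2001*G) + (45 - G) = 45 + M² - 2002*G)
c = -1025800 (c = 2 - 1025802 = -1025800)
√(c + F(971, x(43))) = √(-1025800 + (45 + 971² - 2002*6)) = √(-1025800 + (45 + 942841 - 12012)) = √(-1025800 + 930874) = √(-94926) = I*√94926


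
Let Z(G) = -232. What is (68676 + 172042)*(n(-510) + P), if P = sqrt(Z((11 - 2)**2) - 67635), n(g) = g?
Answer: -122766180 + 240718*I*sqrt(67867) ≈ -1.2277e+8 + 6.271e+7*I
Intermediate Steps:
P = I*sqrt(67867) (P = sqrt(-232 - 67635) = sqrt(-67867) = I*sqrt(67867) ≈ 260.51*I)
(68676 + 172042)*(n(-510) + P) = (68676 + 172042)*(-510 + I*sqrt(67867)) = 240718*(-510 + I*sqrt(67867)) = -122766180 + 240718*I*sqrt(67867)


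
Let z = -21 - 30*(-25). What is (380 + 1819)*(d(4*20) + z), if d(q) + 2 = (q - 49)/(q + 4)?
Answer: 44785567/28 ≈ 1.5995e+6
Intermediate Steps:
d(q) = -2 + (-49 + q)/(4 + q) (d(q) = -2 + (q - 49)/(q + 4) = -2 + (-49 + q)/(4 + q))
z = 729 (z = -21 + 750 = 729)
(380 + 1819)*(d(4*20) + z) = (380 + 1819)*((-57 - 4*20)/(4 + 4*20) + 729) = 2199*((-57 - 1*80)/(4 + 80) + 729) = 2199*((-57 - 80)/84 + 729) = 2199*((1/84)*(-137) + 729) = 2199*(-137/84 + 729) = 2199*(61099/84) = 44785567/28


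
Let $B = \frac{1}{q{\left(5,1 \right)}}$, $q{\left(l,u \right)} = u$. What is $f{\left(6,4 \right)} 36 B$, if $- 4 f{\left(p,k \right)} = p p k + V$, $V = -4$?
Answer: $-1260$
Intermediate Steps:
$B = 1$ ($B = 1^{-1} = 1$)
$f{\left(p,k \right)} = 1 - \frac{k p^{2}}{4}$ ($f{\left(p,k \right)} = - \frac{p p k - 4}{4} = - \frac{p^{2} k - 4}{4} = - \frac{k p^{2} - 4}{4} = - \frac{-4 + k p^{2}}{4} = 1 - \frac{k p^{2}}{4}$)
$f{\left(6,4 \right)} 36 B = \left(1 - 1 \cdot 6^{2}\right) 36 \cdot 1 = \left(1 - 1 \cdot 36\right) 36 \cdot 1 = \left(1 - 36\right) 36 \cdot 1 = \left(-35\right) 36 \cdot 1 = \left(-1260\right) 1 = -1260$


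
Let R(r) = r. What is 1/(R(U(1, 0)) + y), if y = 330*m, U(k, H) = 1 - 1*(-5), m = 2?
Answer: 1/666 ≈ 0.0015015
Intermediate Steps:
U(k, H) = 6 (U(k, H) = 1 + 5 = 6)
y = 660 (y = 330*2 = 660)
1/(R(U(1, 0)) + y) = 1/(6 + 660) = 1/666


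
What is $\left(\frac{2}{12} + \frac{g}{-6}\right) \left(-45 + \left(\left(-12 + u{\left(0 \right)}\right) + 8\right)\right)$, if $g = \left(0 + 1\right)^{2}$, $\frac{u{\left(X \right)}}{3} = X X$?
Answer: $0$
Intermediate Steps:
$u{\left(X \right)} = 3 X^{2}$ ($u{\left(X \right)} = 3 X X = 3 X^{2}$)
$g = 1$ ($g = 1^{2} = 1$)
$\left(\frac{2}{12} + \frac{g}{-6}\right) \left(-45 + \left(\left(-12 + u{\left(0 \right)}\right) + 8\right)\right) = \left(\frac{2}{12} + 1 \frac{1}{-6}\right) \left(-45 + \left(\left(-12 + 3 \cdot 0^{2}\right) + 8\right)\right) = \left(2 \cdot \frac{1}{12} + 1 \left(- \frac{1}{6}\right)\right) \left(-45 + \left(\left(-12 + 3 \cdot 0\right) + 8\right)\right) = \left(\frac{1}{6} - \frac{1}{6}\right) \left(-45 + \left(\left(-12 + 0\right) + 8\right)\right) = 0 \left(-45 + \left(-12 + 8\right)\right) = 0 \left(-45 - 4\right) = 0 \left(-49\right) = 0$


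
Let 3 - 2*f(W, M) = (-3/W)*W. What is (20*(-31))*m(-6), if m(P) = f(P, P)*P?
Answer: 11160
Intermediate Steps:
f(W, M) = 3 (f(W, M) = 3/2 - (-3/W)*W/2 = 3/2 - ½*(-3) = 3/2 + 3/2 = 3)
m(P) = 3*P
(20*(-31))*m(-6) = (20*(-31))*(3*(-6)) = -620*(-18) = 11160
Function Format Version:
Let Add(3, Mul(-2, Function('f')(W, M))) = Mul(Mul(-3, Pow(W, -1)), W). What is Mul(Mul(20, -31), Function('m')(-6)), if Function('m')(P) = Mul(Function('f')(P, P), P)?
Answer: 11160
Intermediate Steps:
Function('f')(W, M) = 3 (Function('f')(W, M) = Add(Rational(3, 2), Mul(Rational(-1, 2), Mul(Mul(-3, Pow(W, -1)), W))) = Add(Rational(3, 2), Mul(Rational(-1, 2), -3)) = Add(Rational(3, 2), Rational(3, 2)) = 3)
Function('m')(P) = Mul(3, P)
Mul(Mul(20, -31), Function('m')(-6)) = Mul(Mul(20, -31), Mul(3, -6)) = Mul(-620, -18) = 11160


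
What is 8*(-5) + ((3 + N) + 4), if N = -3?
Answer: -36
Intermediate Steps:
8*(-5) + ((3 + N) + 4) = 8*(-5) + ((3 - 3) + 4) = -40 + (0 + 4) = -40 + 4 = -36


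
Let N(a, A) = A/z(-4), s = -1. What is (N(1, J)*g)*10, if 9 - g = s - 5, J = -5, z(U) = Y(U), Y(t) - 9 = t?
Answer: -150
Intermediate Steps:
Y(t) = 9 + t
z(U) = 9 + U
N(a, A) = A/5 (N(a, A) = A/(9 - 4) = A/5)
g = 15 (g = 9 - (-1 - 5) = 9 - 1*(-6) = 9 + 6 = 15)
(N(1, J)*g)*10 = (((⅕)*(-5))*15)*10 = -1*15*10 = -15*10 = -150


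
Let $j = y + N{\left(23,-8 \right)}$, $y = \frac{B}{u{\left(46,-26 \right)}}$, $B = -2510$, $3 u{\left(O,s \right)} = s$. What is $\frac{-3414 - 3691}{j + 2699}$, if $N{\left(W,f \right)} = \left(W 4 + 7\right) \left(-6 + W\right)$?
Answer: $- \frac{92365}{60731} \approx -1.5209$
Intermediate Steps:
$u{\left(O,s \right)} = \frac{s}{3}$
$N{\left(W,f \right)} = \left(-6 + W\right) \left(7 + 4 W\right)$ ($N{\left(W,f \right)} = \left(4 W + 7\right) \left(-6 + W\right) = \left(7 + 4 W\right) \left(-6 + W\right) = \left(-6 + W\right) \left(7 + 4 W\right)$)
$y = \frac{3765}{13}$ ($y = - \frac{2510}{\frac{1}{3} \left(-26\right)} = - \frac{2510}{- \frac{26}{3}} = \left(-2510\right) \left(- \frac{3}{26}\right) = \frac{3765}{13} \approx 289.62$)
$j = \frac{25644}{13}$ ($j = \frac{3765}{13} - \left(433 - 2116\right) = \frac{3765}{13} - -1683 = \frac{3765}{13} + 1683 = \frac{25644}{13} \approx 1972.6$)
$\frac{-3414 - 3691}{j + 2699} = \frac{-3414 - 3691}{\frac{25644}{13} + 2699} = - \frac{7105}{\frac{60731}{13}} = \left(-7105\right) \frac{13}{60731} = - \frac{92365}{60731}$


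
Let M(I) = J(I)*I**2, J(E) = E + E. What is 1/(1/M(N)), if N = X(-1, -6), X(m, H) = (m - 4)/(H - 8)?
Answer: 125/1372 ≈ 0.091108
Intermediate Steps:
X(m, H) = (-4 + m)/(-8 + H)
N = 5/14 (N = (-4 - 1)/(-8 - 6) = -5/(-14) = -1/14*(-5) = 5/14 ≈ 0.35714)
J(E) = 2*E
M(I) = 2*I**3 (M(I) = (2*I)*I**2 = 2*I**3)
1/(1/M(N)) = 1/(1/(2*(5/14)**3)) = 1/(1/(2*(125/2744))) = 1/(1/(125/1372)) = 1/(1372/125) = 125/1372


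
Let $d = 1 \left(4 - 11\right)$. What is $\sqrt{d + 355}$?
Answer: $2 \sqrt{87} \approx 18.655$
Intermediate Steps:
$d = -7$ ($d = 1 \left(-7\right) = -7$)
$\sqrt{d + 355} = \sqrt{-7 + 355} = \sqrt{348} = 2 \sqrt{87}$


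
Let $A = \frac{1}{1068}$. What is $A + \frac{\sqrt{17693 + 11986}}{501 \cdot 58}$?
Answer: $\frac{1}{1068} + \frac{\sqrt{29679}}{29058} \approx 0.006865$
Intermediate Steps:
$A = \frac{1}{1068} \approx 0.00093633$
$A + \frac{\sqrt{17693 + 11986}}{501 \cdot 58} = \frac{1}{1068} + \frac{\sqrt{17693 + 11986}}{501 \cdot 58} = \frac{1}{1068} + \frac{\sqrt{29679}}{29058}$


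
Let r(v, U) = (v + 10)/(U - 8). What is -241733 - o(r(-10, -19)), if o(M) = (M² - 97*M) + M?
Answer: -241733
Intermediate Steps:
r(v, U) = (10 + v)/(-8 + U)
o(M) = M² - 96*M
-241733 - o(r(-10, -19)) = -241733 - (10 - 10)/(-8 - 19)*(-96 + (10 - 10)/(-8 - 19)) = -241733 - 0/(-27)*(-96 + 0/(-27)) = -241733 - (-1/27*0)*(-96 - 1/27*0) = -241733 - 0*(-96 + 0) = -241733 - 0*(-96) = -241733 - 1*0 = -241733 + 0 = -241733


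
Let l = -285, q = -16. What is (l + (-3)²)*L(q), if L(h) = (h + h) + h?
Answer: 13248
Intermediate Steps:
L(h) = 3*h (L(h) = 2*h + h = 3*h)
(l + (-3)²)*L(q) = (-285 + (-3)²)*(3*(-16)) = (-285 + 9)*(-48) = -276*(-48) = 13248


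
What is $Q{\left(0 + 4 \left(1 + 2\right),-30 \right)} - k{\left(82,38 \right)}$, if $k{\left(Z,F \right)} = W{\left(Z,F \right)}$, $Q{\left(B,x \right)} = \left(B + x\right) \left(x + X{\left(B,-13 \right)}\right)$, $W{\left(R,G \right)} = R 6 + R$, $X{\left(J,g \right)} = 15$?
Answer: $-304$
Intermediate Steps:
$W{\left(R,G \right)} = 7 R$ ($W{\left(R,G \right)} = 6 R + R = 7 R$)
$Q{\left(B,x \right)} = \left(15 + x\right) \left(B + x\right)$ ($Q{\left(B,x \right)} = \left(B + x\right) \left(x + 15\right) = \left(B + x\right) \left(15 + x\right) = \left(15 + x\right) \left(B + x\right)$)
$k{\left(Z,F \right)} = 7 Z$
$Q{\left(0 + 4 \left(1 + 2\right),-30 \right)} - k{\left(82,38 \right)} = \left(\left(-30\right)^{2} + 15 \left(0 + 4 \left(1 + 2\right)\right) + 15 \left(-30\right) + \left(0 + 4 \left(1 + 2\right)\right) \left(-30\right)\right) - 7 \cdot 82 = \left(900 + 15 \left(0 + 4 \cdot 3\right) - 450 + \left(0 + 4 \cdot 3\right) \left(-30\right)\right) - 574 = \left(900 + 15 \left(0 + 12\right) - 450 + \left(0 + 12\right) \left(-30\right)\right) - 574 = \left(900 + 15 \cdot 12 - 450 + 12 \left(-30\right)\right) - 574 = \left(900 + 180 - 450 - 360\right) - 574 = 270 - 574 = -304$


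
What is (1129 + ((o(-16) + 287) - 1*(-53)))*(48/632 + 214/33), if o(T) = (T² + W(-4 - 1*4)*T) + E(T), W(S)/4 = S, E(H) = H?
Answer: 37987984/2607 ≈ 14572.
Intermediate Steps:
W(S) = 4*S
o(T) = T² - 31*T (o(T) = (T² + (4*(-4 - 1*4))*T) + T = (T² + (4*(-4 - 4))*T) + T = (T² + (4*(-8))*T) + T = (T² - 32*T) + T = T² - 31*T)
(1129 + ((o(-16) + 287) - 1*(-53)))*(48/632 + 214/33) = (1129 + ((-16*(-31 - 16) + 287) - 1*(-53)))*(48/632 + 214/33) = (1129 + ((-16*(-47) + 287) + 53))*(48*(1/632) + 214*(1/33)) = (1129 + ((752 + 287) + 53))*(6/79 + 214/33) = (1129 + (1039 + 53))*(17104/2607) = (1129 + 1092)*(17104/2607) = 2221*(17104/2607) = 37987984/2607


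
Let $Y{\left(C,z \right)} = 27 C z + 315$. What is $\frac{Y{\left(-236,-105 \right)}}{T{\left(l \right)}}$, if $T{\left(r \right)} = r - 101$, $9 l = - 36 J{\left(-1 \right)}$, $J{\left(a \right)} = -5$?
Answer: $- \frac{74375}{9} \approx -8263.9$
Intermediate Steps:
$Y{\left(C,z \right)} = 315 + 27 C z$ ($Y{\left(C,z \right)} = 27 C z + 315 = 315 + 27 C z$)
$l = 20$ ($l = \frac{\left(-36\right) \left(-5\right)}{9} = \frac{1}{9} \cdot 180 = 20$)
$T{\left(r \right)} = -101 + r$ ($T{\left(r \right)} = r - 101 = -101 + r$)
$\frac{Y{\left(-236,-105 \right)}}{T{\left(l \right)}} = \frac{315 + 27 \left(-236\right) \left(-105\right)}{-101 + 20} = \frac{315 + 669060}{-81} = 669375 \left(- \frac{1}{81}\right) = - \frac{74375}{9}$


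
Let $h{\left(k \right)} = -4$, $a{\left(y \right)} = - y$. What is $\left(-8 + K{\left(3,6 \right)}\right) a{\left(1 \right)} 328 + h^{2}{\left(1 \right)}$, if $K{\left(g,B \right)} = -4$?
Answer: $3952$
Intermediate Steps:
$\left(-8 + K{\left(3,6 \right)}\right) a{\left(1 \right)} 328 + h^{2}{\left(1 \right)} = \left(-8 - 4\right) \left(\left(-1\right) 1\right) 328 + \left(-4\right)^{2} = \left(-12\right) \left(-1\right) 328 + 16 = 12 \cdot 328 + 16 = 3936 + 16 = 3952$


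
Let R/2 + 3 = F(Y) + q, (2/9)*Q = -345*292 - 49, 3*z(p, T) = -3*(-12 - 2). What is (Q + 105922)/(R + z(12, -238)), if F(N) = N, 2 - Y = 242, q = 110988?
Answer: -695257/443008 ≈ -1.5694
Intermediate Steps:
Y = -240 (Y = 2 - 1*242 = 2 - 242 = -240)
z(p, T) = 14 (z(p, T) = (-3*(-12 - 2))/3 = (-3*(-14))/3 = (⅓)*42 = 14)
Q = -907101/2 (Q = 9*(-345*292 - 49)/2 = 9*(-100740 - 49)/2 = (9/2)*(-100789) = -907101/2 ≈ -4.5355e+5)
R = 221490 (R = -6 + 2*(-240 + 110988) = -6 + 2*110748 = -6 + 221496 = 221490)
(Q + 105922)/(R + z(12, -238)) = (-907101/2 + 105922)/(221490 + 14) = -695257/2/221504 = -695257/2*1/221504 = -695257/443008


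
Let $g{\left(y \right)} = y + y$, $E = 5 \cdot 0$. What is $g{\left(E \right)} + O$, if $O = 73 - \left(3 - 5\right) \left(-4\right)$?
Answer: $65$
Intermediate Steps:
$E = 0$
$O = 65$ ($O = 73 - \left(-2\right) \left(-4\right) = 73 - 8 = 65$)
$g{\left(y \right)} = 2 y$
$g{\left(E \right)} + O = 2 \cdot 0 + 65 = 0 + 65 = 65$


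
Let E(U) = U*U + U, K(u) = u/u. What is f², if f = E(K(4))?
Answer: 4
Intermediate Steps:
K(u) = 1
E(U) = U + U² (E(U) = U² + U = U + U²)
f = 2 (f = 1*(1 + 1) = 1*2 = 2)
f² = 2² = 4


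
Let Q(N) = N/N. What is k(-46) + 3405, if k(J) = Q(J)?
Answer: 3406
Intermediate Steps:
Q(N) = 1
k(J) = 1
k(-46) + 3405 = 1 + 3405 = 3406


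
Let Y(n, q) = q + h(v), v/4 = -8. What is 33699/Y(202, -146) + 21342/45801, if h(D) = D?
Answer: -513216341/2717526 ≈ -188.85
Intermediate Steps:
v = -32 (v = 4*(-8) = -32)
Y(n, q) = -32 + q (Y(n, q) = q - 32 = -32 + q)
33699/Y(202, -146) + 21342/45801 = 33699/(-32 - 146) + 21342/45801 = 33699/(-178) + 21342*(1/45801) = 33699*(-1/178) + 7114/15267 = -33699/178 + 7114/15267 = -513216341/2717526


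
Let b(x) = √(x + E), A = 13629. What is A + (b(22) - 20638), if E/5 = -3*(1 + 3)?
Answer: -7009 + I*√38 ≈ -7009.0 + 6.1644*I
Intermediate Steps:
E = -60 (E = 5*(-3*(1 + 3)) = 5*(-3*4) = 5*(-12) = -60)
b(x) = √(-60 + x) (b(x) = √(x - 60) = √(-60 + x))
A + (b(22) - 20638) = 13629 + (√(-60 + 22) - 20638) = 13629 + (√(-38) - 20638) = 13629 + (I*√38 - 20638) = 13629 + (-20638 + I*√38) = -7009 + I*√38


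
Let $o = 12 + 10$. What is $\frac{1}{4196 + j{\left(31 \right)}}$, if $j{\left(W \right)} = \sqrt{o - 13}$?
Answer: $\frac{1}{4199} \approx 0.00023815$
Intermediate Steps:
$o = 22$
$j{\left(W \right)} = 3$ ($j{\left(W \right)} = \sqrt{22 - 13} = \sqrt{9} = 3$)
$\frac{1}{4196 + j{\left(31 \right)}} = \frac{1}{4196 + 3} = \frac{1}{4199}$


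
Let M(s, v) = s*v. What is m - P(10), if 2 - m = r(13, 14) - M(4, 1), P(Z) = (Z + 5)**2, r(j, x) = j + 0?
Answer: -232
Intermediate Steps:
r(j, x) = j
P(Z) = (5 + Z)**2
m = -7 (m = 2 - (13 - 4) = 2 - 1*9 = 2 - 9 = -7)
m - P(10) = -7 - (5 + 10)**2 = -7 - 1*15**2 = -7 - 1*225 = -7 - 225 = -232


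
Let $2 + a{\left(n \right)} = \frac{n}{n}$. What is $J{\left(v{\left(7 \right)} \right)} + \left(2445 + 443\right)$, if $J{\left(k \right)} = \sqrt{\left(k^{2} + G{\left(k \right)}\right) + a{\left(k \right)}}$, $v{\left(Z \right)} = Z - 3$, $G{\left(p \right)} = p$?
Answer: $2888 + \sqrt{19} \approx 2892.4$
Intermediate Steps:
$a{\left(n \right)} = -1$ ($a{\left(n \right)} = -2 + \frac{n}{n} = -2 + 1 = -1$)
$v{\left(Z \right)} = -3 + Z$ ($v{\left(Z \right)} = Z - 3 = -3 + Z$)
$J{\left(k \right)} = \sqrt{-1 + k + k^{2}}$ ($J{\left(k \right)} = \sqrt{\left(k^{2} + k\right) - 1} = \sqrt{\left(k + k^{2}\right) - 1} = \sqrt{-1 + k + k^{2}}$)
$J{\left(v{\left(7 \right)} \right)} + \left(2445 + 443\right) = \sqrt{-1 + \left(-3 + 7\right) + \left(-3 + 7\right)^{2}} + \left(2445 + 443\right) = \sqrt{-1 + 4 + 4^{2}} + 2888 = \sqrt{-1 + 4 + 16} + 2888 = \sqrt{19} + 2888 = 2888 + \sqrt{19}$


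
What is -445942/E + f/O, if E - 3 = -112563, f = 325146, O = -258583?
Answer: 5622470459/2079007320 ≈ 2.7044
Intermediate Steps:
E = -112560 (E = 3 - 112563 = -112560)
-445942/E + f/O = -445942/(-112560) + 325146/(-258583) = -445942*(-1/112560) + 325146*(-1/258583) = 31853/8040 - 325146/258583 = 5622470459/2079007320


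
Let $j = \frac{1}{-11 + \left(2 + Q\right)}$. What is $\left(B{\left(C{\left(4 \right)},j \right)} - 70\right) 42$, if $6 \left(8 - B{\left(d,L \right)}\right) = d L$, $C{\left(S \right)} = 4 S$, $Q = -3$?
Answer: $- \frac{7784}{3} \approx -2594.7$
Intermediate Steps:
$j = - \frac{1}{12}$ ($j = \frac{1}{-11 + \left(2 - 3\right)} = \frac{1}{-11 - 1} = \frac{1}{-12} = - \frac{1}{12} \approx -0.083333$)
$B{\left(d,L \right)} = 8 - \frac{L d}{6}$ ($B{\left(d,L \right)} = 8 - \frac{d L}{6} = 8 - \frac{L d}{6}$)
$\left(B{\left(C{\left(4 \right)},j \right)} - 70\right) 42 = \left(\left(8 - - \frac{4 \cdot 4}{72}\right) - 70\right) 42 = \left(\left(8 - \left(- \frac{1}{72}\right) 16\right) - 70\right) 42 = \left(\left(8 + \frac{2}{9}\right) - 70\right) 42 = \left(\frac{74}{9} - 70\right) 42 = \left(- \frac{556}{9}\right) 42 = - \frac{7784}{3}$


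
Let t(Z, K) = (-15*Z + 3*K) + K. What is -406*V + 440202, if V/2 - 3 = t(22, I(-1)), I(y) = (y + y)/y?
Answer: 699230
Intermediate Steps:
I(y) = 2 (I(y) = (2*y)/y = 2)
t(Z, K) = -15*Z + 4*K
V = -638 (V = 6 + 2*(-15*22 + 4*2) = 6 + 2*(-330 + 8) = 6 + 2*(-322) = 6 - 644 = -638)
-406*V + 440202 = -406*(-638) + 440202 = 259028 + 440202 = 699230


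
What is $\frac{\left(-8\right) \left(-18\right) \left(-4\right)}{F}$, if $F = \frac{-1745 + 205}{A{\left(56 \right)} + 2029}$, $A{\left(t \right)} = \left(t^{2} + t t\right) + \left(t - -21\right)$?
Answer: $\frac{1206432}{385} \approx 3133.6$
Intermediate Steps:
$A{\left(t \right)} = 21 + t + 2 t^{2}$ ($A{\left(t \right)} = \left(t^{2} + t^{2}\right) + \left(t + 21\right) = 2 t^{2} + \left(21 + t\right) = 21 + t + 2 t^{2}$)
$F = - \frac{770}{4189}$ ($F = \frac{-1745 + 205}{\left(21 + 56 + 2 \cdot 56^{2}\right) + 2029} = - \frac{1540}{\left(21 + 56 + 2 \cdot 3136\right) + 2029} = - \frac{1540}{\left(21 + 56 + 6272\right) + 2029} = - \frac{1540}{6349 + 2029} = - \frac{1540}{8378} = \left(-1540\right) \frac{1}{8378} = - \frac{770}{4189} \approx -0.18381$)
$\frac{\left(-8\right) \left(-18\right) \left(-4\right)}{F} = \frac{\left(-8\right) \left(-18\right) \left(-4\right)}{- \frac{770}{4189}} = 144 \left(-4\right) \left(- \frac{4189}{770}\right) = \left(-576\right) \left(- \frac{4189}{770}\right) = \frac{1206432}{385}$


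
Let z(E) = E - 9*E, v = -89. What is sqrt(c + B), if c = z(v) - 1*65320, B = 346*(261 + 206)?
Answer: sqrt(96974) ≈ 311.41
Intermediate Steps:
z(E) = -8*E
B = 161582 (B = 346*467 = 161582)
c = -64608 (c = -8*(-89) - 1*65320 = 712 - 65320 = -64608)
sqrt(c + B) = sqrt(-64608 + 161582) = sqrt(96974)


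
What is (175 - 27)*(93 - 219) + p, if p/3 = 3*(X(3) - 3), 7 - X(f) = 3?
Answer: -18639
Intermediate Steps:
X(f) = 4 (X(f) = 7 - 1*3 = 7 - 3 = 4)
p = 9 (p = 3*(3*(4 - 3)) = 3*(3*1) = 3*3 = 9)
(175 - 27)*(93 - 219) + p = (175 - 27)*(93 - 219) + 9 = 148*(-126) + 9 = -18648 + 9 = -18639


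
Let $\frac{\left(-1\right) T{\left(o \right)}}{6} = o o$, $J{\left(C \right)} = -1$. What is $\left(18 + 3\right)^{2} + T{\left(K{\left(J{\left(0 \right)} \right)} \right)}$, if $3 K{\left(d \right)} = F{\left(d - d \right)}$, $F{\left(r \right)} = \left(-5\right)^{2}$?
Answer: $\frac{73}{3} \approx 24.333$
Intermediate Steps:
$F{\left(r \right)} = 25$
$K{\left(d \right)} = \frac{25}{3}$ ($K{\left(d \right)} = \frac{1}{3} \cdot 25 = \frac{25}{3}$)
$T{\left(o \right)} = - 6 o^{2}$ ($T{\left(o \right)} = - 6 o o = - 6 o^{2}$)
$\left(18 + 3\right)^{2} + T{\left(K{\left(J{\left(0 \right)} \right)} \right)} = \left(18 + 3\right)^{2} - 6 \left(\frac{25}{3}\right)^{2} = 21^{2} - \frac{1250}{3} = 441 - \frac{1250}{3} = \frac{73}{3}$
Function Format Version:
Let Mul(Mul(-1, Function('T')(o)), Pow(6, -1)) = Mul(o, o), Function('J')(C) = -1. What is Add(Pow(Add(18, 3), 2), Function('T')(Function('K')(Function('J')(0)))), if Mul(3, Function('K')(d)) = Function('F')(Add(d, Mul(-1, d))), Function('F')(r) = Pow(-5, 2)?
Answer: Rational(73, 3) ≈ 24.333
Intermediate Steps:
Function('F')(r) = 25
Function('K')(d) = Rational(25, 3) (Function('K')(d) = Mul(Rational(1, 3), 25) = Rational(25, 3))
Function('T')(o) = Mul(-6, Pow(o, 2)) (Function('T')(o) = Mul(-6, Mul(o, o)) = Mul(-6, Pow(o, 2)))
Add(Pow(Add(18, 3), 2), Function('T')(Function('K')(Function('J')(0)))) = Add(Pow(Add(18, 3), 2), Mul(-6, Pow(Rational(25, 3), 2))) = Add(Pow(21, 2), Mul(-6, Rational(625, 9))) = Add(441, Rational(-1250, 3)) = Rational(73, 3)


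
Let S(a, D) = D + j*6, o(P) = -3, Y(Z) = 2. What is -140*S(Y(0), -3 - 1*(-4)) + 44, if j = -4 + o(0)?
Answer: 5784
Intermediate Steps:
j = -7 (j = -4 - 3 = -7)
S(a, D) = -42 + D (S(a, D) = D - 7*6 = D - 42 = -42 + D)
-140*S(Y(0), -3 - 1*(-4)) + 44 = -140*(-42 + (-3 - 1*(-4))) + 44 = -140*(-42 + (-3 + 4)) + 44 = -140*(-42 + 1) + 44 = -140*(-41) + 44 = 5740 + 44 = 5784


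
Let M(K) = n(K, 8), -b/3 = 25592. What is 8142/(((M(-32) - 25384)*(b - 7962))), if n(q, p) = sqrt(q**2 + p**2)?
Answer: 4305761/1137512969408 + 1357*sqrt(17)/1137512969408 ≈ 3.7902e-6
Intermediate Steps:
b = -76776 (b = -3*25592 = -76776)
n(q, p) = sqrt(p**2 + q**2)
M(K) = sqrt(64 + K**2) (M(K) = sqrt(8**2 + K**2) = sqrt(64 + K**2))
8142/(((M(-32) - 25384)*(b - 7962))) = 8142/(((sqrt(64 + (-32)**2) - 25384)*(-76776 - 7962))) = 8142/(((sqrt(64 + 1024) - 25384)*(-84738))) = 8142/(((sqrt(1088) - 25384)*(-84738))) = 8142/(((8*sqrt(17) - 25384)*(-84738))) = 8142/(((-25384 + 8*sqrt(17))*(-84738))) = 8142/(2150989392 - 677904*sqrt(17))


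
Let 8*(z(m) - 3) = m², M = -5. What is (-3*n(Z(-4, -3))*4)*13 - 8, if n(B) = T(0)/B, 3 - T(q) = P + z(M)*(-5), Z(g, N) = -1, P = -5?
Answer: 12035/2 ≈ 6017.5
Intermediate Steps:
z(m) = 3 + m²/8
T(q) = 309/8 (T(q) = 3 - (-5 + (3 + (⅛)*(-5)²)*(-5)) = 3 - (-5 + (3 + (⅛)*25)*(-5)) = 3 - (-5 + (3 + 25/8)*(-5)) = 3 - (-5 + (49/8)*(-5)) = 3 - (-5 - 245/8) = 3 - 1*(-285/8) = 3 + 285/8 = 309/8)
n(B) = 309/(8*B)
(-3*n(Z(-4, -3))*4)*13 - 8 = (-927/(8*(-1))*4)*13 - 8 = (-927*(-1)/8*4)*13 - 8 = (-3*(-309/8)*4)*13 - 8 = ((927/8)*4)*13 - 8 = (927/2)*13 - 8 = 12051/2 - 8 = 12035/2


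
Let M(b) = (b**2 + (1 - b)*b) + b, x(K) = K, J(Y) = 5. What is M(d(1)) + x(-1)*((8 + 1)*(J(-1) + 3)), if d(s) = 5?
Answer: -62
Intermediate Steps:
M(b) = b + b**2 + b*(1 - b) (M(b) = (b**2 + b*(1 - b)) + b = b + b**2 + b*(1 - b))
M(d(1)) + x(-1)*((8 + 1)*(J(-1) + 3)) = 2*5 - (8 + 1)*(5 + 3) = 10 - 9*8 = 10 - 1*72 = 10 - 72 = -62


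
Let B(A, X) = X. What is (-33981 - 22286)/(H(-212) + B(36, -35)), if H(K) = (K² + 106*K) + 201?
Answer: -56267/22638 ≈ -2.4855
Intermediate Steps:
H(K) = 201 + K² + 106*K
(-33981 - 22286)/(H(-212) + B(36, -35)) = (-33981 - 22286)/((201 + (-212)² + 106*(-212)) - 35) = -56267/((201 + 44944 - 22472) - 35) = -56267/(22673 - 35) = -56267/22638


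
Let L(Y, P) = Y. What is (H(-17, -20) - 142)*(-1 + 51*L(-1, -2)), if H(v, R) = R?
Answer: 8424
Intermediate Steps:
(H(-17, -20) - 142)*(-1 + 51*L(-1, -2)) = (-20 - 142)*(-1 + 51*(-1)) = -162*(-1 - 51) = -162*(-52) = 8424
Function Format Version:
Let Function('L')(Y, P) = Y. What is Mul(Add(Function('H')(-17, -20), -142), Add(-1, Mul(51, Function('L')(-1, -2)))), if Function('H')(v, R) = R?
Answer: 8424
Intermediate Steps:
Mul(Add(Function('H')(-17, -20), -142), Add(-1, Mul(51, Function('L')(-1, -2)))) = Mul(Add(-20, -142), Add(-1, Mul(51, -1))) = Mul(-162, Add(-1, -51)) = Mul(-162, -52) = 8424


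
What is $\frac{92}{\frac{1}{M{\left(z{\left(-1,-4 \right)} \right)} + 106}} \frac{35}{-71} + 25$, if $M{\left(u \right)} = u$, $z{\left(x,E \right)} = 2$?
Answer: $- \frac{345985}{71} \approx -4873.0$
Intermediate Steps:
$\frac{92}{\frac{1}{M{\left(z{\left(-1,-4 \right)} \right)} + 106}} \frac{35}{-71} + 25 = \frac{92}{\frac{1}{2 + 106}} \frac{35}{-71} + 25 = \frac{92}{\frac{1}{108}} \cdot 35 \left(- \frac{1}{71}\right) + 25 = 92 \frac{1}{\frac{1}{108}} \left(- \frac{35}{71}\right) + 25 = 92 \cdot 108 \left(- \frac{35}{71}\right) + 25 = 9936 \left(- \frac{35}{71}\right) + 25 = - \frac{347760}{71} + 25 = - \frac{345985}{71}$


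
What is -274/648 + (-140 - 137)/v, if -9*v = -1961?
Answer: -1076389/635364 ≈ -1.6941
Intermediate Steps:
v = 1961/9 (v = -⅑*(-1961) = 1961/9 ≈ 217.89)
-274/648 + (-140 - 137)/v = -274/648 + (-140 - 137)/(1961/9) = -274*1/648 - 277*9/1961 = -137/324 - 2493/1961 = -1076389/635364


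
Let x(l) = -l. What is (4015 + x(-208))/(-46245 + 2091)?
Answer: -4223/44154 ≈ -0.095643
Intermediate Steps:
(4015 + x(-208))/(-46245 + 2091) = (4015 - 1*(-208))/(-46245 + 2091) = (4015 + 208)/(-44154) = 4223*(-1/44154) = -4223/44154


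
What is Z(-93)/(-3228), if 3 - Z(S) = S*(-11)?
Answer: 85/269 ≈ 0.31599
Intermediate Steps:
Z(S) = 3 + 11*S (Z(S) = 3 - S*(-11) = 3 - (-11)*S = 3 + 11*S)
Z(-93)/(-3228) = (3 + 11*(-93))/(-3228) = (3 - 1023)*(-1/3228) = -1020*(-1/3228) = 85/269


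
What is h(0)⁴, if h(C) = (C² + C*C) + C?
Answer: 0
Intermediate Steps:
h(C) = C + 2*C² (h(C) = (C² + C²) + C = 2*C² + C = C + 2*C²)
h(0)⁴ = (0*(1 + 2*0))⁴ = (0*(1 + 0))⁴ = (0*1)⁴ = 0⁴ = 0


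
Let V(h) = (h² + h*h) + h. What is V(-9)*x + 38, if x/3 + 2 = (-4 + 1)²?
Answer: 3251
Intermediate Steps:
x = 21 (x = -6 + 3*(-4 + 1)² = -6 + 3*(-3)² = -6 + 3*9 = -6 + 27 = 21)
V(h) = h + 2*h² (V(h) = (h² + h²) + h = 2*h² + h = h + 2*h²)
V(-9)*x + 38 = -9*(1 + 2*(-9))*21 + 38 = -9*(1 - 18)*21 + 38 = -9*(-17)*21 + 38 = 153*21 + 38 = 3213 + 38 = 3251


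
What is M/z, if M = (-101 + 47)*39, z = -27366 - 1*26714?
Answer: 81/2080 ≈ 0.038942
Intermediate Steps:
z = -54080 (z = -27366 - 26714 = -54080)
M = -2106 (M = -54*39 = -2106)
M/z = -2106/(-54080) = -2106*(-1/54080) = 81/2080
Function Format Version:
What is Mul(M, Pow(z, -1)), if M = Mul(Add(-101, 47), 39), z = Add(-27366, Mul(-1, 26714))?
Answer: Rational(81, 2080) ≈ 0.038942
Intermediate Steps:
z = -54080 (z = Add(-27366, -26714) = -54080)
M = -2106 (M = Mul(-54, 39) = -2106)
Mul(M, Pow(z, -1)) = Mul(-2106, Pow(-54080, -1)) = Mul(-2106, Rational(-1, 54080)) = Rational(81, 2080)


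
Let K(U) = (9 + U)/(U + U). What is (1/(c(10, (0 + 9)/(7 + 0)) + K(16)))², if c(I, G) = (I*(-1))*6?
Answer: 1024/3591025 ≈ 0.00028516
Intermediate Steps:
c(I, G) = -6*I (c(I, G) = -I*6 = -6*I)
K(U) = (9 + U)/(2*U) (K(U) = (9 + U)/((2*U)) = (9 + U)*(1/(2*U)) = (9 + U)/(2*U))
(1/(c(10, (0 + 9)/(7 + 0)) + K(16)))² = (1/(-6*10 + (½)*(9 + 16)/16))² = (1/(-60 + (½)*(1/16)*25))² = (1/(-60 + 25/32))² = (1/(-1895/32))² = (-32/1895)² = 1024/3591025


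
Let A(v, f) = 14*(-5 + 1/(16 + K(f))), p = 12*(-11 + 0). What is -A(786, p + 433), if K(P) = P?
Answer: 22176/317 ≈ 69.956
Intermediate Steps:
p = -132 (p = 12*(-11) = -132)
A(v, f) = -70 + 14/(16 + f) (A(v, f) = 14*(-5 + 1/(16 + f)) = -70 + 14/(16 + f))
-A(786, p + 433) = -14*(-79 - 5*(-132 + 433))/(16 + (-132 + 433)) = -14*(-79 - 5*301)/(16 + 301) = -14*(-79 - 1505)/317 = -14*(-1584)/317 = -1*(-22176/317) = 22176/317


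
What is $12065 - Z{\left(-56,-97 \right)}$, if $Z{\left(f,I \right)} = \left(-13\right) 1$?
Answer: $12078$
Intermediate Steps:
$Z{\left(f,I \right)} = -13$
$12065 - Z{\left(-56,-97 \right)} = 12065 - -13 = 12065 + 13 = 12078$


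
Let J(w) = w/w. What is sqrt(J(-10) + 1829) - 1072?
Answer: -1072 + sqrt(1830) ≈ -1029.2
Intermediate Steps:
J(w) = 1
sqrt(J(-10) + 1829) - 1072 = sqrt(1 + 1829) - 1072 = sqrt(1830) - 1072 = -1072 + sqrt(1830)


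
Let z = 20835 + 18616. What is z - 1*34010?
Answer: 5441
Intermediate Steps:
z = 39451
z - 1*34010 = 39451 - 1*34010 = 39451 - 34010 = 5441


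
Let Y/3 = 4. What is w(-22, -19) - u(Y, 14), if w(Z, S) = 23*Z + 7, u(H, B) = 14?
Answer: -513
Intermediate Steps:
Y = 12 (Y = 3*4 = 12)
w(Z, S) = 7 + 23*Z
w(-22, -19) - u(Y, 14) = (7 + 23*(-22)) - 1*14 = (7 - 506) - 14 = -499 - 14 = -513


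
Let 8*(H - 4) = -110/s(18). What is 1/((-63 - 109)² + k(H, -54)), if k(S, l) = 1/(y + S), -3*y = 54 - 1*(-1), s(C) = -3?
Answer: 39/1153772 ≈ 3.3802e-5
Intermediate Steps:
y = -55/3 (y = -(54 - 1*(-1))/3 = -(54 + 1)/3 = -⅓*55 = -55/3 ≈ -18.333)
H = 103/12 (H = 4 + (-110/(-3))/8 = 4 + (-110*(-⅓))/8 = 4 + (⅛)*(110/3) = 4 + 55/12 = 103/12 ≈ 8.5833)
k(S, l) = 1/(-55/3 + S)
1/((-63 - 109)² + k(H, -54)) = 1/((-63 - 109)² + 3/(-55 + 3*(103/12))) = 1/((-172)² + 3/(-55 + 103/4)) = 1/(29584 + 3/(-117/4)) = 1/(29584 + 3*(-4/117)) = 1/(29584 - 4/39) = 1/(1153772/39) = 39/1153772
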